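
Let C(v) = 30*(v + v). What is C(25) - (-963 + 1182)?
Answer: 1281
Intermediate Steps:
C(v) = 60*v (C(v) = 30*(2*v) = 60*v)
C(25) - (-963 + 1182) = 60*25 - (-963 + 1182) = 1500 - 1*219 = 1500 - 219 = 1281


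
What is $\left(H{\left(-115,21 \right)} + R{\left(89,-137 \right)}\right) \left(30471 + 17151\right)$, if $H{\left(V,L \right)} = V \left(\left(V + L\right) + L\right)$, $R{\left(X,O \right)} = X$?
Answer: $404025048$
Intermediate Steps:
$H{\left(V,L \right)} = V \left(V + 2 L\right)$ ($H{\left(V,L \right)} = V \left(\left(L + V\right) + L\right) = V \left(V + 2 L\right)$)
$\left(H{\left(-115,21 \right)} + R{\left(89,-137 \right)}\right) \left(30471 + 17151\right) = \left(- 115 \left(-115 + 2 \cdot 21\right) + 89\right) \left(30471 + 17151\right) = \left(- 115 \left(-115 + 42\right) + 89\right) 47622 = \left(\left(-115\right) \left(-73\right) + 89\right) 47622 = \left(8395 + 89\right) 47622 = 8484 \cdot 47622 = 404025048$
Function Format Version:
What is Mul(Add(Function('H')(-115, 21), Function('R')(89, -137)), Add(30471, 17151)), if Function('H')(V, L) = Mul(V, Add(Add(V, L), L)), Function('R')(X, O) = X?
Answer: 404025048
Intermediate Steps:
Function('H')(V, L) = Mul(V, Add(V, Mul(2, L))) (Function('H')(V, L) = Mul(V, Add(Add(L, V), L)) = Mul(V, Add(V, Mul(2, L))))
Mul(Add(Function('H')(-115, 21), Function('R')(89, -137)), Add(30471, 17151)) = Mul(Add(Mul(-115, Add(-115, Mul(2, 21))), 89), Add(30471, 17151)) = Mul(Add(Mul(-115, Add(-115, 42)), 89), 47622) = Mul(Add(Mul(-115, -73), 89), 47622) = Mul(Add(8395, 89), 47622) = Mul(8484, 47622) = 404025048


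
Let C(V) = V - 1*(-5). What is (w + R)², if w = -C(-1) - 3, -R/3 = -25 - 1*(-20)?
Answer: 64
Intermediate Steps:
C(V) = 5 + V (C(V) = V + 5 = 5 + V)
R = 15 (R = -3*(-25 - 1*(-20)) = -3*(-25 + 20) = -3*(-5) = 15)
w = -7 (w = -(5 - 1) - 3 = -1*4 - 3 = -4 - 3 = -7)
(w + R)² = (-7 + 15)² = 8² = 64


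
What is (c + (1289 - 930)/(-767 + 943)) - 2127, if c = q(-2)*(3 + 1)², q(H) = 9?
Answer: -348649/176 ≈ -1981.0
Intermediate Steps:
c = 144 (c = 9*(3 + 1)² = 9*4² = 9*16 = 144)
(c + (1289 - 930)/(-767 + 943)) - 2127 = (144 + (1289 - 930)/(-767 + 943)) - 2127 = (144 + 359/176) - 2127 = 25703/176 - 2127 = -348649/176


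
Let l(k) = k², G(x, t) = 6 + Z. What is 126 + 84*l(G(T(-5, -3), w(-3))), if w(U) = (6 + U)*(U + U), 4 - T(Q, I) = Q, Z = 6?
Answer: 12222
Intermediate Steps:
T(Q, I) = 4 - Q
w(U) = 2*U*(6 + U) (w(U) = (6 + U)*(2*U) = 2*U*(6 + U))
G(x, t) = 12 (G(x, t) = 6 + 6 = 12)
126 + 84*l(G(T(-5, -3), w(-3))) = 126 + 84*12² = 126 + 84*144 = 126 + 12096 = 12222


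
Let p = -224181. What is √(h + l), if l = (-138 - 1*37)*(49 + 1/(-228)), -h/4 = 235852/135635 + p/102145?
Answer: I*√855362777538712185655871685/315881165310 ≈ 92.587*I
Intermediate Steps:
h = 5052549916/2770887415 (h = -4*(235852/135635 - 224181/102145) = -4*(-1263137479/2770887415) = 5052549916/2770887415 ≈ 1.8234)
l = -1954925/228 (l = (-138 - 37)*(49 - 1/228) = -175*11171/228 = -1954925/228 ≈ -8574.2)
√(h + l) = √(5052549916/2770887415 - 1954925/228) = √(-5415725098388027/631762330620) = I*√855362777538712185655871685/315881165310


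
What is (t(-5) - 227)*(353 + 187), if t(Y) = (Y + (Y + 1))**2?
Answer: -78840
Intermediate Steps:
t(Y) = (1 + 2*Y)**2 (t(Y) = (Y + (1 + Y))**2 = (1 + 2*Y)**2)
(t(-5) - 227)*(353 + 187) = ((1 + 2*(-5))**2 - 227)*(353 + 187) = ((1 - 10)**2 - 227)*540 = ((-9)**2 - 227)*540 = (81 - 227)*540 = -146*540 = -78840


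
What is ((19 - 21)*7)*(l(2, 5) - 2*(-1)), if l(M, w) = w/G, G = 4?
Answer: -91/2 ≈ -45.500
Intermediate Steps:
l(M, w) = w/4
((19 - 21)*7)*(l(2, 5) - 2*(-1)) = ((19 - 21)*7)*((¼)*5 - 2*(-1)) = (-2*7)*(5/4 + 2) = -14*13/4 = -91/2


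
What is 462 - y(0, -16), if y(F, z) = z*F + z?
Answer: 478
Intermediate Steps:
y(F, z) = z + F*z (y(F, z) = F*z + z = z + F*z)
462 - y(0, -16) = 462 - (-16)*(1 + 0) = 462 - (-16) = 462 - 1*(-16) = 462 + 16 = 478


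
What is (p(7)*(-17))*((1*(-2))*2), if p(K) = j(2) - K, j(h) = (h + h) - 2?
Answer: -340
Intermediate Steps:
j(h) = -2 + 2*h (j(h) = 2*h - 2 = -2 + 2*h)
p(K) = 2 - K (p(K) = (-2 + 2*2) - K = (-2 + 4) - K = 2 - K)
(p(7)*(-17))*((1*(-2))*2) = ((2 - 1*7)*(-17))*((1*(-2))*2) = ((2 - 7)*(-17))*(-2*2) = -5*(-17)*(-4) = 85*(-4) = -340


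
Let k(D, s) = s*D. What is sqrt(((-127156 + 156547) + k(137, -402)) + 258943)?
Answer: 2*sqrt(58315) ≈ 482.97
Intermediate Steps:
k(D, s) = D*s
sqrt(((-127156 + 156547) + k(137, -402)) + 258943) = sqrt(((-127156 + 156547) + 137*(-402)) + 258943) = sqrt((29391 - 55074) + 258943) = sqrt(-25683 + 258943) = sqrt(233260) = 2*sqrt(58315)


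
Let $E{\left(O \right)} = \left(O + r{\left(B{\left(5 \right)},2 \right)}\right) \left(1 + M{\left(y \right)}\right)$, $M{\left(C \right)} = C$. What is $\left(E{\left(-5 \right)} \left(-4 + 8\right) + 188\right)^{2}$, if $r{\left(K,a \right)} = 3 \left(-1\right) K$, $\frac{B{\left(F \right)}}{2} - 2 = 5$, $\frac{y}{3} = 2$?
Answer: $1272384$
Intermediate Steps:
$y = 6$ ($y = 3 \cdot 2 = 6$)
$B{\left(F \right)} = 14$ ($B{\left(F \right)} = 4 + 2 \cdot 5 = 4 + 10 = 14$)
$r{\left(K,a \right)} = - 3 K$
$E{\left(O \right)} = -294 + 7 O$ ($E{\left(O \right)} = \left(O - 42\right) \left(1 + 6\right) = \left(O - 42\right) 7 = \left(-42 + O\right) 7 = -294 + 7 O$)
$\left(E{\left(-5 \right)} \left(-4 + 8\right) + 188\right)^{2} = \left(\left(-294 + 7 \left(-5\right)\right) \left(-4 + 8\right) + 188\right)^{2} = \left(\left(-294 - 35\right) 4 + 188\right)^{2} = \left(\left(-329\right) 4 + 188\right)^{2} = \left(-1316 + 188\right)^{2} = \left(-1128\right)^{2} = 1272384$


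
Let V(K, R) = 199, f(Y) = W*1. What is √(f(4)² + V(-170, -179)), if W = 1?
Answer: 10*√2 ≈ 14.142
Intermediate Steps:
f(Y) = 1 (f(Y) = 1*1 = 1)
√(f(4)² + V(-170, -179)) = √(1² + 199) = √(1 + 199) = √200 = 10*√2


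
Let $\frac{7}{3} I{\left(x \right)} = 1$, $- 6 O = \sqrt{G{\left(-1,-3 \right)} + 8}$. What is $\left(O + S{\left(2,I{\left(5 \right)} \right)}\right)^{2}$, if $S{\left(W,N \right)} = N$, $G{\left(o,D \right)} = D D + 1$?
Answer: $\frac{67}{98} - \frac{3 \sqrt{2}}{7} \approx 0.077582$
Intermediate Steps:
$G{\left(o,D \right)} = 1 + D^{2}$ ($G{\left(o,D \right)} = D^{2} + 1 = 1 + D^{2}$)
$O = - \frac{\sqrt{2}}{2}$ ($O = - \frac{\sqrt{\left(1 + \left(-3\right)^{2}\right) + 8}}{6} = - \frac{\sqrt{\left(1 + 9\right) + 8}}{6} = - \frac{\sqrt{10 + 8}}{6} = - \frac{\sqrt{18}}{6} = - \frac{3 \sqrt{2}}{6} = - \frac{\sqrt{2}}{2} \approx -0.70711$)
$I{\left(x \right)} = \frac{3}{7}$ ($I{\left(x \right)} = \frac{3}{7} \cdot 1 = \frac{3}{7}$)
$\left(O + S{\left(2,I{\left(5 \right)} \right)}\right)^{2} = \left(- \frac{\sqrt{2}}{2} + \frac{3}{7}\right)^{2} = \left(\frac{3}{7} - \frac{\sqrt{2}}{2}\right)^{2}$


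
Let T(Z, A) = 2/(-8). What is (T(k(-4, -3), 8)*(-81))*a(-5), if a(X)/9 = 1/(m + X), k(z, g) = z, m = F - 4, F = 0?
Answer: -81/4 ≈ -20.250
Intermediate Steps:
m = -4 (m = 0 - 4 = -4)
a(X) = 9/(-4 + X)
T(Z, A) = -1/4 (T(Z, A) = 2*(-1/8) = -1/4)
(T(k(-4, -3), 8)*(-81))*a(-5) = (-1/4*(-81))*(9/(-4 - 5)) = 81*(9/(-9))/4 = 81*(9*(-1/9))/4 = (81/4)*(-1) = -81/4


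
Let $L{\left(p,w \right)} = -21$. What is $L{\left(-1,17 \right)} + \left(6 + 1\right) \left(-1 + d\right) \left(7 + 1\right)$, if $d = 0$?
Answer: $-77$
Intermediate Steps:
$L{\left(-1,17 \right)} + \left(6 + 1\right) \left(-1 + d\right) \left(7 + 1\right) = -21 + \left(6 + 1\right) \left(-1 + 0\right) \left(7 + 1\right) = -21 + 7 \left(-1\right) 8 = -21 - 56 = -77$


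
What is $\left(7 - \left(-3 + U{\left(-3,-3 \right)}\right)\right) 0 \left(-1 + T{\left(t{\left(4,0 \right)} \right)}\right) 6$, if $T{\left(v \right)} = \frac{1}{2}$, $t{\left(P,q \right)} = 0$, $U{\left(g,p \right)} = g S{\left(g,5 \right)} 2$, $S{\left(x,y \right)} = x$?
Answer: $0$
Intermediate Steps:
$U{\left(g,p \right)} = 2 g^{2}$ ($U{\left(g,p \right)} = g g 2 = g^{2} \cdot 2 = 2 g^{2}$)
$T{\left(v \right)} = \frac{1}{2}$
$\left(7 - \left(-3 + U{\left(-3,-3 \right)}\right)\right) 0 \left(-1 + T{\left(t{\left(4,0 \right)} \right)}\right) 6 = \left(7 + \left(3 - 2 \left(-3\right)^{2}\right)\right) 0 \left(-1 + \frac{1}{2}\right) 6 = \left(7 + \left(3 - 2 \cdot 9\right)\right) 0 \left(- \frac{1}{2}\right) 6 = \left(7 + \left(3 - 18\right)\right) 0 \cdot 6 = \left(7 - 15\right) 0 \cdot 6 = \left(-8\right) 0 \cdot 6 = 0 \cdot 6 = 0$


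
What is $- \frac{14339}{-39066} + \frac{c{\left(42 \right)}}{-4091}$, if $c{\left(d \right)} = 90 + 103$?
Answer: $\frac{51121111}{159819006} \approx 0.31987$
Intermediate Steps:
$c{\left(d \right)} = 193$
$- \frac{14339}{-39066} + \frac{c{\left(42 \right)}}{-4091} = - \frac{14339}{-39066} + \frac{193}{-4091} = \left(-14339\right) \left(- \frac{1}{39066}\right) + 193 \left(- \frac{1}{4091}\right) = \frac{14339}{39066} - \frac{193}{4091} = \frac{51121111}{159819006}$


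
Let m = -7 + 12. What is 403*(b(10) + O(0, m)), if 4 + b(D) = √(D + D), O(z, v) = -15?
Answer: -7657 + 806*√5 ≈ -5854.7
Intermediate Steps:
m = 5
b(D) = -4 + √2*√D (b(D) = -4 + √(D + D) = -4 + √(2*D) = -4 + √2*√D)
403*(b(10) + O(0, m)) = 403*((-4 + √2*√10) - 15) = 403*((-4 + 2*√5) - 15) = 403*(-19 + 2*√5) = -7657 + 806*√5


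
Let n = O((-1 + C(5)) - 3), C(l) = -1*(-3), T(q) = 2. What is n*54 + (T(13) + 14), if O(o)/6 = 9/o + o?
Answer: -3224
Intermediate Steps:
C(l) = 3
O(o) = 6*o + 54/o (O(o) = 6*(9/o + o) = 6*(o + 9/o) = 6*o + 54/o)
n = -60 (n = 6*((-1 + 3) - 3) + 54/((-1 + 3) - 3) = 6*(2 - 3) + 54/(2 - 3) = 6*(-1) + 54/(-1) = -6 + 54*(-1) = -6 - 54 = -60)
n*54 + (T(13) + 14) = -60*54 + (2 + 14) = -3240 + 16 = -3224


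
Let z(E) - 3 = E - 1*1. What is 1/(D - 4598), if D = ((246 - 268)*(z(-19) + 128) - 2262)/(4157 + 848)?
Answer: -715/3288242 ≈ -0.00021744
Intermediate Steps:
z(E) = 2 + E (z(E) = 3 + (E - 1*1) = 3 + (E - 1) = 3 + (-1 + E) = 2 + E)
D = -672/715 (D = ((246 - 268)*((2 - 19) + 128) - 2262)/(4157 + 848) = (-22*(-17 + 128) - 2262)/5005 = (-22*111 - 2262)*(1/5005) = (-2442 - 2262)*(1/5005) = -4704*1/5005 = -672/715 ≈ -0.93986)
1/(D - 4598) = 1/(-672/715 - 4598) = 1/(-3288242/715) = -715/3288242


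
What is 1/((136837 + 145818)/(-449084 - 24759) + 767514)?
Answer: 473843/363680853647 ≈ 1.3029e-6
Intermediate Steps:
1/((136837 + 145818)/(-449084 - 24759) + 767514) = 1/(282655/(-473843) + 767514) = 1/(282655*(-1/473843) + 767514) = 1/(-282655/473843 + 767514) = 1/(363680853647/473843) = 473843/363680853647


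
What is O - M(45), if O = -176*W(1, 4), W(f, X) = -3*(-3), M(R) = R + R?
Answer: -1674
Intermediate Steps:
M(R) = 2*R
W(f, X) = 9
O = -1584 (O = -176*9 = -1584)
O - M(45) = -1584 - 2*45 = -1584 - 1*90 = -1584 - 90 = -1674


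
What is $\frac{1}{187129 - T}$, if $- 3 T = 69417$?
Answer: $\frac{1}{210268} \approx 4.7558 \cdot 10^{-6}$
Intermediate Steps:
$T = -23139$ ($T = \left(- \frac{1}{3}\right) 69417 = -23139$)
$\frac{1}{187129 - T} = \frac{1}{187129 - -23139} = \frac{1}{187129 + 23139} = \frac{1}{210268}$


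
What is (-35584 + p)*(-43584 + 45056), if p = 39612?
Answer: 5929216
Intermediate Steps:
(-35584 + p)*(-43584 + 45056) = (-35584 + 39612)*(-43584 + 45056) = 4028*1472 = 5929216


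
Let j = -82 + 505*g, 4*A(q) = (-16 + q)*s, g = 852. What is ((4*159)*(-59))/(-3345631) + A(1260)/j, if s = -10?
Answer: 2868543431/719608426159 ≈ 0.0039863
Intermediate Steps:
A(q) = 40 - 5*q/2 (A(q) = ((-16 + q)*(-10))/4 = (160 - 10*q)/4 = 40 - 5*q/2)
j = 430178 (j = -82 + 505*852 = -82 + 430260 = 430178)
((4*159)*(-59))/(-3345631) + A(1260)/j = ((4*159)*(-59))/(-3345631) + (40 - 5/2*1260)/430178 = (636*(-59))*(-1/3345631) + (40 - 3150)*(1/430178) = -37524*(-1/3345631) - 3110*1/430178 = 37524/3345631 - 1555/215089 = 2868543431/719608426159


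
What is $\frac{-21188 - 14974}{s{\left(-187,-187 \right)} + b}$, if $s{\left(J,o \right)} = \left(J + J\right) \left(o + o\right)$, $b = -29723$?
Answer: $- \frac{36162}{110153} \approx -0.32829$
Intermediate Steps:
$s{\left(J,o \right)} = 4 J o$ ($s{\left(J,o \right)} = 2 J 2 o = 4 J o$)
$\frac{-21188 - 14974}{s{\left(-187,-187 \right)} + b} = \frac{-21188 - 14974}{4 \left(-187\right) \left(-187\right) - 29723} = - \frac{36162}{139876 - 29723} = - \frac{36162}{110153}$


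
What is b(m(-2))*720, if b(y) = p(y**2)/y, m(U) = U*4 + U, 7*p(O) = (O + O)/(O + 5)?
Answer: -960/49 ≈ -19.592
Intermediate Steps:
p(O) = 2*O/(7*(5 + O)) (p(O) = ((O + O)/(O + 5))/7 = ((2*O)/(5 + O))/7 = (2*O/(5 + O))/7 = 2*O/(7*(5 + O)))
m(U) = 5*U (m(U) = 4*U + U = 5*U)
b(y) = 2*y/(7*(5 + y**2)) (b(y) = (2*y**2/(7*(5 + y**2)))/y = 2*y/(7*(5 + y**2)))
b(m(-2))*720 = (2*(5*(-2))/(7*(5 + (5*(-2))**2)))*720 = ((2/7)*(-10)/(5 + (-10)**2))*720 = ((2/7)*(-10)/(5 + 100))*720 = ((2/7)*(-10)/105)*720 = ((2/7)*(-10)*(1/105))*720 = -4/147*720 = -960/49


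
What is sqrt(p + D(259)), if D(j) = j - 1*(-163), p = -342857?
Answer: I*sqrt(342435) ≈ 585.18*I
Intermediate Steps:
D(j) = 163 + j (D(j) = j + 163 = 163 + j)
sqrt(p + D(259)) = sqrt(-342857 + (163 + 259)) = sqrt(-342857 + 422) = sqrt(-342435) = I*sqrt(342435)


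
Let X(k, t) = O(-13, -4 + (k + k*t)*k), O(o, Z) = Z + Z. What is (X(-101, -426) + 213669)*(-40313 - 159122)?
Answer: 1686659488215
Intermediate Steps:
O(o, Z) = 2*Z
X(k, t) = -8 + 2*k*(k + k*t) (X(k, t) = 2*(-4 + (k + k*t)*k) = 2*(-4 + k*(k + k*t)) = -8 + 2*k*(k + k*t))
(X(-101, -426) + 213669)*(-40313 - 159122) = ((-8 + 2*(-101)² + 2*(-426)*(-101)²) + 213669)*(-40313 - 159122) = ((-8 + 2*10201 + 2*(-426)*10201) + 213669)*(-199435) = ((-8 + 20402 - 8691252) + 213669)*(-199435) = (-8670858 + 213669)*(-199435) = -8457189*(-199435) = 1686659488215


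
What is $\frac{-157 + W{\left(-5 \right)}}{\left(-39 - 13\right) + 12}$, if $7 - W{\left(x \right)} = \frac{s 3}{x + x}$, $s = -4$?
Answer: $\frac{189}{50} \approx 3.78$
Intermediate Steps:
$W{\left(x \right)} = 7 + \frac{6}{x}$ ($W{\left(x \right)} = 7 - \frac{\left(-4\right) 3}{x + x} = 7 - - \frac{12}{2 x} = 7 - - 12 \frac{1}{2 x} = 7 - - \frac{6}{x} = 7 + \frac{6}{x}$)
$\frac{-157 + W{\left(-5 \right)}}{\left(-39 - 13\right) + 12} = \frac{-157 + \left(7 + \frac{6}{-5}\right)}{\left(-39 - 13\right) + 12} = \frac{-157 + \left(7 + 6 \left(- \frac{1}{5}\right)\right)}{-52 + 12} = \frac{-157 + \left(7 - \frac{6}{5}\right)}{-40} = \left(-157 + \frac{29}{5}\right) \left(- \frac{1}{40}\right) = \left(- \frac{756}{5}\right) \left(- \frac{1}{40}\right) = \frac{189}{50}$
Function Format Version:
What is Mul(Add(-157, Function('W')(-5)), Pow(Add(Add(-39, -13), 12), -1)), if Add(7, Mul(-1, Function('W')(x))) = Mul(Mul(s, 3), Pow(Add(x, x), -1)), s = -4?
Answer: Rational(189, 50) ≈ 3.7800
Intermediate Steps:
Function('W')(x) = Add(7, Mul(6, Pow(x, -1))) (Function('W')(x) = Add(7, Mul(-1, Mul(Mul(-4, 3), Pow(Add(x, x), -1)))) = Add(7, Mul(-1, Mul(-12, Pow(Mul(2, x), -1)))) = Add(7, Mul(-1, Mul(-12, Mul(Rational(1, 2), Pow(x, -1))))) = Add(7, Mul(-1, Mul(-6, Pow(x, -1)))) = Add(7, Mul(6, Pow(x, -1))))
Mul(Add(-157, Function('W')(-5)), Pow(Add(Add(-39, -13), 12), -1)) = Mul(Add(-157, Add(7, Mul(6, Pow(-5, -1)))), Pow(Add(Add(-39, -13), 12), -1)) = Mul(Add(-157, Add(7, Mul(6, Rational(-1, 5)))), Pow(Add(-52, 12), -1)) = Mul(Add(-157, Add(7, Rational(-6, 5))), Pow(-40, -1)) = Mul(Add(-157, Rational(29, 5)), Rational(-1, 40)) = Mul(Rational(-756, 5), Rational(-1, 40)) = Rational(189, 50)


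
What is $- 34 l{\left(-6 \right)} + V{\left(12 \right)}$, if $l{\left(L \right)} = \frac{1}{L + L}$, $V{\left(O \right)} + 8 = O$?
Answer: $\frac{41}{6} \approx 6.8333$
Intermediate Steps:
$V{\left(O \right)} = -8 + O$
$l{\left(L \right)} = \frac{1}{2 L}$
$- 34 l{\left(-6 \right)} + V{\left(12 \right)} = - 34 \frac{1}{2 \left(-6\right)} + \left(-8 + 12\right) = - 34 \cdot \frac{1}{2} \left(- \frac{1}{6}\right) + 4 = \left(-34\right) \left(- \frac{1}{12}\right) + 4 = \frac{17}{6} + 4 = \frac{41}{6}$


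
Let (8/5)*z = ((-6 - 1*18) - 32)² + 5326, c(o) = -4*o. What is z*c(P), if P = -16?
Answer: 338480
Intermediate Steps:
z = 21155/4 (z = 5*(((-6 - 1*18) - 32)² + 5326)/8 = 5*(((-6 - 18) - 32)² + 5326)/8 = 5*((-24 - 32)² + 5326)/8 = 5*((-56)² + 5326)/8 = 5*(3136 + 5326)/8 = (5/8)*8462 = 21155/4 ≈ 5288.8)
z*c(P) = 21155*(-4*(-16))/4 = (21155/4)*64 = 338480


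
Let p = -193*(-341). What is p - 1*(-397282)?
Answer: 463095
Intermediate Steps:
p = 65813
p - 1*(-397282) = 65813 - 1*(-397282) = 65813 + 397282 = 463095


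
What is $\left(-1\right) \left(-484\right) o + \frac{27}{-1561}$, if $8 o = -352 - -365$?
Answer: $\frac{2455399}{3122} \approx 786.48$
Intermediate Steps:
$o = \frac{13}{8}$ ($o = \frac{-352 - -365}{8} = \frac{-352 + 365}{8} = \frac{1}{8} \cdot 13 = \frac{13}{8} \approx 1.625$)
$\left(-1\right) \left(-484\right) o + \frac{27}{-1561} = \left(-1\right) \left(-484\right) \frac{13}{8} + \frac{27}{-1561} = 484 \cdot \frac{13}{8} + 27 \left(- \frac{1}{1561}\right) = \frac{1573}{2} - \frac{27}{1561} = \frac{2455399}{3122}$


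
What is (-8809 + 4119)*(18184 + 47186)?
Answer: -306585300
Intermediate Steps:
(-8809 + 4119)*(18184 + 47186) = -4690*65370 = -306585300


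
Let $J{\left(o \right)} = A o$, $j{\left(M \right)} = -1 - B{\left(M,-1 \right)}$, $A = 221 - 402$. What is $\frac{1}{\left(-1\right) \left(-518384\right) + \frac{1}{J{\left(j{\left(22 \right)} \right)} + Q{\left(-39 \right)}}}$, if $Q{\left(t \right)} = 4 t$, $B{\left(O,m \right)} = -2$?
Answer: $\frac{337}{174695407} \approx 1.9291 \cdot 10^{-6}$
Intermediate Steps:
$A = -181$
$j{\left(M \right)} = 1$ ($j{\left(M \right)} = -1 - -2 = -1 + 2 = 1$)
$J{\left(o \right)} = - 181 o$
$\frac{1}{\left(-1\right) \left(-518384\right) + \frac{1}{J{\left(j{\left(22 \right)} \right)} + Q{\left(-39 \right)}}} = \frac{1}{\left(-1\right) \left(-518384\right) + \frac{1}{\left(-181\right) 1 + 4 \left(-39\right)}} = \frac{1}{518384 + \frac{1}{-181 - 156}} = \frac{1}{518384 + \frac{1}{-337}} = \frac{1}{518384 - \frac{1}{337}} = \frac{1}{\frac{174695407}{337}} = \frac{337}{174695407}$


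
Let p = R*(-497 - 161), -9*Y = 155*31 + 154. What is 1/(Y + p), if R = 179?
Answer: -1/118333 ≈ -8.4507e-6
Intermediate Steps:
Y = -551 (Y = -(155*31 + 154)/9 = -(4805 + 154)/9 = -⅑*4959 = -551)
p = -117782 (p = 179*(-497 - 161) = 179*(-658) = -117782)
1/(Y + p) = 1/(-551 - 117782) = 1/(-118333) = -1/118333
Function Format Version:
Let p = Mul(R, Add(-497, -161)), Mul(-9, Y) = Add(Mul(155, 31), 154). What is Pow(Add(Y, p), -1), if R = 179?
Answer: Rational(-1, 118333) ≈ -8.4507e-6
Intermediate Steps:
Y = -551 (Y = Mul(Rational(-1, 9), Add(Mul(155, 31), 154)) = Mul(Rational(-1, 9), Add(4805, 154)) = Mul(Rational(-1, 9), 4959) = -551)
p = -117782 (p = Mul(179, Add(-497, -161)) = Mul(179, -658) = -117782)
Pow(Add(Y, p), -1) = Pow(Add(-551, -117782), -1) = Pow(-118333, -1) = Rational(-1, 118333)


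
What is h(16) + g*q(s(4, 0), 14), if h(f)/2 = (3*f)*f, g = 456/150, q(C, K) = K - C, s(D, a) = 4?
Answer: 7832/5 ≈ 1566.4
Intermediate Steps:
g = 76/25 (g = 456*(1/150) = 76/25 ≈ 3.0400)
h(f) = 6*f² (h(f) = 2*((3*f)*f) = 2*(3*f²) = 6*f²)
h(16) + g*q(s(4, 0), 14) = 6*16² + 76*(14 - 1*4)/25 = 6*256 + 76*(14 - 4)/25 = 1536 + (76/25)*10 = 1536 + 152/5 = 7832/5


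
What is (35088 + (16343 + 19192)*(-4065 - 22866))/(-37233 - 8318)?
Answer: 956957997/45551 ≈ 21009.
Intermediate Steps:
(35088 + (16343 + 19192)*(-4065 - 22866))/(-37233 - 8318) = (35088 + 35535*(-26931))/(-45551) = (35088 - 956993085)*(-1/45551) = -956957997*(-1/45551) = 956957997/45551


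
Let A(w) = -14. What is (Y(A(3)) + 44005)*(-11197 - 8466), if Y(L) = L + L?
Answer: -864719751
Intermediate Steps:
Y(L) = 2*L
(Y(A(3)) + 44005)*(-11197 - 8466) = (2*(-14) + 44005)*(-11197 - 8466) = (-28 + 44005)*(-19663) = 43977*(-19663) = -864719751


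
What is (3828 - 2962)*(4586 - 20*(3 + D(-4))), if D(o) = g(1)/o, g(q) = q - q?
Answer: 3919516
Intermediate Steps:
g(q) = 0
D(o) = 0 (D(o) = 0/o = 0)
(3828 - 2962)*(4586 - 20*(3 + D(-4))) = (3828 - 2962)*(4586 - 20*(3 + 0)) = 866*(4586 - 20*3) = 866*(4586 - 60) = 866*4526 = 3919516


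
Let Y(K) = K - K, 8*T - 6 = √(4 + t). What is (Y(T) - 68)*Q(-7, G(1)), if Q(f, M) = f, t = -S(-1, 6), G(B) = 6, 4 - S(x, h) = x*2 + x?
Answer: 476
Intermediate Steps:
S(x, h) = 4 - 3*x (S(x, h) = 4 - (x*2 + x) = 4 - (2*x + x) = 4 - 3*x)
t = -7 (t = -(4 - 3*(-1)) = -(4 + 3) = -1*7 = -7)
T = ¾ + I*√3/8 (T = ¾ + √(4 - 7)/8 = ¾ + √(-3)/8 = ¾ + (I*√3)/8 = ¾ + I*√3/8 ≈ 0.75 + 0.21651*I)
Y(K) = 0
(Y(T) - 68)*Q(-7, G(1)) = (0 - 68)*(-7) = -68*(-7) = 476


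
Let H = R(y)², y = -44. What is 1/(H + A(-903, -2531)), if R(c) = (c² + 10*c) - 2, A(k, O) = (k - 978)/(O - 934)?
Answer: 35/78121279 ≈ 4.4802e-7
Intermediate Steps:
A(k, O) = (-978 + k)/(-934 + O)
R(c) = -2 + c² + 10*c
H = 2232036 (H = (-2 + (-44)² + 10*(-44))² = (-2 + 1936 - 440)² = 1494² = 2232036)
1/(H + A(-903, -2531)) = 1/(2232036 + (-978 - 903)/(-934 - 2531)) = 1/(2232036 - 1881/(-3465)) = 1/(2232036 - 1/3465*(-1881)) = 1/(2232036 + 19/35) = 1/(78121279/35) = 35/78121279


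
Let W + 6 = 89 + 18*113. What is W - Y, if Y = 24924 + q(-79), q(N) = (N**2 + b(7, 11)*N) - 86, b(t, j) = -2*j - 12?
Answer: -31648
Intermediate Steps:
b(t, j) = -12 - 2*j
W = 2117 (W = -6 + (89 + 18*113) = -6 + (89 + 2034) = -6 + 2123 = 2117)
q(N) = -86 + N**2 - 34*N (q(N) = (N**2 + (-12 - 2*11)*N) - 86 = (N**2 + (-12 - 22)*N) - 86 = (N**2 - 34*N) - 86 = -86 + N**2 - 34*N)
Y = 33765 (Y = 24924 + (-86 + (-79)**2 - 34*(-79)) = 24924 + (-86 + 6241 + 2686) = 24924 + 8841 = 33765)
W - Y = 2117 - 1*33765 = 2117 - 33765 = -31648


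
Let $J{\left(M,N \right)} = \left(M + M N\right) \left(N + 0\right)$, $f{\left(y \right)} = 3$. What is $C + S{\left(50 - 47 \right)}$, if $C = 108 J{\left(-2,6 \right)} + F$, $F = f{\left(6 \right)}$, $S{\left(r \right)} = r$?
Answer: $-9066$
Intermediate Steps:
$F = 3$
$J{\left(M,N \right)} = N \left(M + M N\right)$ ($J{\left(M,N \right)} = \left(M + M N\right) N = N \left(M + M N\right)$)
$C = -9069$ ($C = 108 \left(\left(-2\right) 6 \left(1 + 6\right)\right) + 3 = 108 \left(\left(-2\right) 6 \cdot 7\right) + 3 = 108 \left(-84\right) + 3 = -9072 + 3 = -9069$)
$C + S{\left(50 - 47 \right)} = -9069 + \left(50 - 47\right) = -9069 + 3 = -9066$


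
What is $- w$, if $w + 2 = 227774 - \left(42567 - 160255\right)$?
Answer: $-345460$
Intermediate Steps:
$w = 345460$ ($w = -2 + \left(227774 - \left(42567 - 160255\right)\right) = -2 + \left(227774 - -117688\right) = -2 + \left(227774 + 117688\right) = -2 + 345462 = 345460$)
$- w = \left(-1\right) 345460 = -345460$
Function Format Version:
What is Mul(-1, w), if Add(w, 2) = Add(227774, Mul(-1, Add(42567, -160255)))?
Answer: -345460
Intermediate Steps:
w = 345460 (w = Add(-2, Add(227774, Mul(-1, Add(42567, -160255)))) = Add(-2, Add(227774, Mul(-1, -117688))) = Add(-2, Add(227774, 117688)) = Add(-2, 345462) = 345460)
Mul(-1, w) = Mul(-1, 345460) = -345460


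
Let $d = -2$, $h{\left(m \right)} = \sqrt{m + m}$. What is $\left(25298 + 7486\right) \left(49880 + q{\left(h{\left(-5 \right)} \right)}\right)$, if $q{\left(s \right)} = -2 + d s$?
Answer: $1635200352 - 65568 i \sqrt{10} \approx 1.6352 \cdot 10^{9} - 2.0734 \cdot 10^{5} i$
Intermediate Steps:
$h{\left(m \right)} = \sqrt{2} \sqrt{m}$ ($h{\left(m \right)} = \sqrt{2 m} = \sqrt{2} \sqrt{m}$)
$q{\left(s \right)} = -2 - 2 s$
$\left(25298 + 7486\right) \left(49880 + q{\left(h{\left(-5 \right)} \right)}\right) = \left(25298 + 7486\right) \left(49880 - \left(2 + 2 \sqrt{2} \sqrt{-5}\right)\right) = 32784 \left(49880 - \left(2 + 2 \sqrt{2} i \sqrt{5}\right)\right) = 32784 \left(49880 - \left(2 + 2 i \sqrt{10}\right)\right) = 32784 \left(49878 - 2 i \sqrt{10}\right) = 1635200352 - 65568 i \sqrt{10}$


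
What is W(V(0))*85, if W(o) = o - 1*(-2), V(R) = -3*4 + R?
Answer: -850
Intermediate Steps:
V(R) = -12 + R
W(o) = 2 + o (W(o) = o + 2 = 2 + o)
W(V(0))*85 = (2 + (-12 + 0))*85 = (2 - 12)*85 = -10*85 = -850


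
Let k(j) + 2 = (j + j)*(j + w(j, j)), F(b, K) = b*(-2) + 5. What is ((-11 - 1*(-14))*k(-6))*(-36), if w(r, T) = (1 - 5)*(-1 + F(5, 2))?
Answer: 23544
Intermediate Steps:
F(b, K) = 5 - 2*b (F(b, K) = -2*b + 5 = 5 - 2*b)
w(r, T) = 24 (w(r, T) = (1 - 5)*(-1 + (5 - 2*5)) = -4*(-1 + (5 - 10)) = -4*(-1 - 5) = -4*(-6) = 24)
k(j) = -2 + 2*j*(24 + j) (k(j) = -2 + (j + j)*(j + 24) = -2 + (2*j)*(24 + j) = -2 + 2*j*(24 + j))
((-11 - 1*(-14))*k(-6))*(-36) = ((-11 - 1*(-14))*(-2 + 2*(-6)**2 + 48*(-6)))*(-36) = ((-11 + 14)*(-2 + 2*36 - 288))*(-36) = (3*(-2 + 72 - 288))*(-36) = (3*(-218))*(-36) = -654*(-36) = 23544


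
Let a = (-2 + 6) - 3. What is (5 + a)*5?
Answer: 30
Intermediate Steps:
a = 1 (a = 4 - 3 = 1)
(5 + a)*5 = (5 + 1)*5 = 6*5 = 30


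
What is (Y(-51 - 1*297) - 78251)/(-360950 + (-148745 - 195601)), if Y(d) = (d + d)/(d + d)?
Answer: 39125/352648 ≈ 0.11095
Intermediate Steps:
Y(d) = 1 (Y(d) = (2*d)/((2*d)) = (2*d)*(1/(2*d)) = 1)
(Y(-51 - 1*297) - 78251)/(-360950 + (-148745 - 195601)) = (1 - 78251)/(-360950 + (-148745 - 195601)) = -78250/(-360950 - 344346) = -78250/(-705296) = -78250*(-1/705296) = 39125/352648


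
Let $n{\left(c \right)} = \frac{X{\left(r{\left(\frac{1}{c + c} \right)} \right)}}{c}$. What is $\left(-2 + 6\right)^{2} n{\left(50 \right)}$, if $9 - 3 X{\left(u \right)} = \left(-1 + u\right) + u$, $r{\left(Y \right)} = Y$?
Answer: $\frac{1996}{1875} \approx 1.0645$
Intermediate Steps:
$X{\left(u \right)} = \frac{10}{3} - \frac{2 u}{3}$ ($X{\left(u \right)} = 3 - \frac{\left(-1 + u\right) + u}{3} = 3 - \frac{-1 + 2 u}{3} = 3 - \left(- \frac{1}{3} + \frac{2 u}{3}\right) = \frac{10}{3} - \frac{2 u}{3}$)
$n{\left(c \right)} = \frac{\frac{10}{3} - \frac{1}{3 c}}{c}$ ($n{\left(c \right)} = \frac{\frac{10}{3} - \frac{2}{3 \left(c + c\right)}}{c} = \frac{\frac{10}{3} - \frac{2}{3 \cdot 2 c}}{c} = \frac{\frac{10}{3} - \frac{2 \frac{1}{2 c}}{3}}{c} = \frac{\frac{10}{3} - \frac{1}{3 c}}{c}$)
$\left(-2 + 6\right)^{2} n{\left(50 \right)} = \left(-2 + 6\right)^{2} \frac{-1 + 10 \cdot 50}{3 \cdot 2500} = 4^{2} \cdot \frac{1}{3} \cdot \frac{1}{2500} \left(-1 + 500\right) = 16 \cdot \frac{1}{3} \cdot \frac{1}{2500} \cdot 499 = 16 \cdot \frac{499}{7500} = \frac{1996}{1875}$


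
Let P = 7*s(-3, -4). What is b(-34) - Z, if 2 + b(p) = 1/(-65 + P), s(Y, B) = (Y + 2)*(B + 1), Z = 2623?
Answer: -115501/44 ≈ -2625.0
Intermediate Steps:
s(Y, B) = (1 + B)*(2 + Y) (s(Y, B) = (2 + Y)*(1 + B) = (1 + B)*(2 + Y))
P = 21 (P = 7*(2 - 3 + 2*(-4) - 4*(-3)) = 7*(2 - 3 - 8 + 12) = 7*3 = 21)
b(p) = -89/44 (b(p) = -2 + 1/(-65 + 21) = -2 + 1/(-44) = -2 - 1/44 = -89/44)
b(-34) - Z = -89/44 - 1*2623 = -89/44 - 2623 = -115501/44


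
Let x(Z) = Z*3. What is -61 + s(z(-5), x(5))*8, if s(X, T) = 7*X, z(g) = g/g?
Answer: -5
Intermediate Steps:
z(g) = 1
x(Z) = 3*Z
-61 + s(z(-5), x(5))*8 = -61 + (7*1)*8 = -61 + 7*8 = -61 + 56 = -5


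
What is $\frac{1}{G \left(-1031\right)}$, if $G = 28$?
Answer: $- \frac{1}{28868} \approx -3.464 \cdot 10^{-5}$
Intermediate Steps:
$\frac{1}{G \left(-1031\right)} = \frac{1}{28 \left(-1031\right)} = \frac{1}{-28868} = - \frac{1}{28868}$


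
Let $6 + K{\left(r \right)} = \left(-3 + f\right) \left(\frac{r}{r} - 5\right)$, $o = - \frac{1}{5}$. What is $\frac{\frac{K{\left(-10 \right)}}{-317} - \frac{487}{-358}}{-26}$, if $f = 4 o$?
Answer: $- \frac{755427}{14753180} \approx -0.051204$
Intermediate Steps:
$o = - \frac{1}{5}$ ($o = \left(-1\right) \frac{1}{5} = - \frac{1}{5} \approx -0.2$)
$f = - \frac{4}{5}$ ($f = 4 \left(- \frac{1}{5}\right) = - \frac{4}{5} \approx -0.8$)
$K{\left(r \right)} = \frac{46}{5}$ ($K{\left(r \right)} = -6 + \left(-3 - \frac{4}{5}\right) \left(\frac{r}{r} - 5\right) = -6 - \frac{19 \left(1 - 5\right)}{5} = -6 - - \frac{76}{5} = -6 + \frac{76}{5} = \frac{46}{5}$)
$\frac{\frac{K{\left(-10 \right)}}{-317} - \frac{487}{-358}}{-26} = \frac{\frac{46}{5 \left(-317\right)} - \frac{487}{-358}}{-26} = \left(\frac{46}{5} \left(- \frac{1}{317}\right) - - \frac{487}{358}\right) \left(- \frac{1}{26}\right) = \left(- \frac{46}{1585} + \frac{487}{358}\right) \left(- \frac{1}{26}\right) = \frac{755427}{567430} \left(- \frac{1}{26}\right) = - \frac{755427}{14753180}$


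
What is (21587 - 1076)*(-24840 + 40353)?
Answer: 318187143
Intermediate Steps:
(21587 - 1076)*(-24840 + 40353) = 20511*15513 = 318187143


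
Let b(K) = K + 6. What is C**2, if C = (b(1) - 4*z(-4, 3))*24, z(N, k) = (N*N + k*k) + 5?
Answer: 7354944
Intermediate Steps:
z(N, k) = 5 + N**2 + k**2 (z(N, k) = (N**2 + k**2) + 5 = 5 + N**2 + k**2)
b(K) = 6 + K
C = -2712 (C = ((6 + 1) - 4*(5 + (-4)**2 + 3**2))*24 = (7 - 4*(5 + 16 + 9))*24 = (7 - 4*30)*24 = (7 - 120)*24 = -113*24 = -2712)
C**2 = (-2712)**2 = 7354944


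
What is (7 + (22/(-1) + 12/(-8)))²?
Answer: 1089/4 ≈ 272.25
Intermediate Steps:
(7 + (22/(-1) + 12/(-8)))² = (7 + (22*(-1) + 12*(-⅛)))² = (7 + (-22 - 3/2))² = (7 - 47/2)² = (-33/2)² = 1089/4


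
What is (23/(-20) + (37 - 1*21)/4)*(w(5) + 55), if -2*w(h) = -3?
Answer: 6441/40 ≈ 161.02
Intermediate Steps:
w(h) = 3/2 (w(h) = -½*(-3) = 3/2)
(23/(-20) + (37 - 1*21)/4)*(w(5) + 55) = (23/(-20) + (37 - 1*21)/4)*(3/2 + 55) = (23*(-1/20) + (37 - 21)*(¼))*(113/2) = (-23/20 + 16*(¼))*(113/2) = (-23/20 + 4)*(113/2) = (57/20)*(113/2) = 6441/40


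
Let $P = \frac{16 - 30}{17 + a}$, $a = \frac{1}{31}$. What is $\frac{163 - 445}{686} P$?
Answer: $\frac{1457}{4312} \approx 0.33789$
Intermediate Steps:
$a = \frac{1}{31} \approx 0.032258$
$P = - \frac{217}{264}$ ($P = \frac{16 - 30}{17 + \frac{1}{31}} = - \frac{14}{\frac{528}{31}} = \left(-14\right) \frac{31}{528} = - \frac{217}{264} \approx -0.82197$)
$\frac{163 - 445}{686} P = \frac{163 - 445}{686} \left(- \frac{217}{264}\right) = \left(-282\right) \frac{1}{686} \left(- \frac{217}{264}\right) = \left(- \frac{141}{343}\right) \left(- \frac{217}{264}\right) = \frac{1457}{4312}$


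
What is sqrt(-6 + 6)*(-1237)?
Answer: 0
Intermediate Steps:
sqrt(-6 + 6)*(-1237) = sqrt(0)*(-1237) = 0*(-1237) = 0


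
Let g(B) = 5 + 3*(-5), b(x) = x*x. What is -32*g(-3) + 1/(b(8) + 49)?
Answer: 36161/113 ≈ 320.01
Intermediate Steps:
b(x) = x**2
g(B) = -10 (g(B) = 5 - 15 = -10)
-32*g(-3) + 1/(b(8) + 49) = -32*(-10) + 1/(8**2 + 49) = 320 + 1/(64 + 49) = 320 + 1/113 = 36161/113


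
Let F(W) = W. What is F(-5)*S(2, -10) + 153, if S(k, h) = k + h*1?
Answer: 193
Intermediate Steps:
S(k, h) = h + k (S(k, h) = k + h = h + k)
F(-5)*S(2, -10) + 153 = -5*(-10 + 2) + 153 = -5*(-8) + 153 = 40 + 153 = 193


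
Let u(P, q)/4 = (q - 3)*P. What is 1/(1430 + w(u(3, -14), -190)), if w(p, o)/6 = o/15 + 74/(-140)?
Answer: 35/47279 ≈ 0.00074029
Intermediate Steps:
u(P, q) = 4*P*(-3 + q) (u(P, q) = 4*((q - 3)*P) = 4*((-3 + q)*P) = 4*(P*(-3 + q)) = 4*P*(-3 + q))
w(p, o) = -111/35 + 2*o/5 (w(p, o) = 6*(o/15 + 74/(-140)) = 6*(o*(1/15) + 74*(-1/140)) = 6*(o/15 - 37/70) = 6*(-37/70 + o/15) = -111/35 + 2*o/5)
1/(1430 + w(u(3, -14), -190)) = 1/(1430 + (-111/35 + (2/5)*(-190))) = 1/(1430 + (-111/35 - 76)) = 1/(1430 - 2771/35) = 1/(47279/35) = 35/47279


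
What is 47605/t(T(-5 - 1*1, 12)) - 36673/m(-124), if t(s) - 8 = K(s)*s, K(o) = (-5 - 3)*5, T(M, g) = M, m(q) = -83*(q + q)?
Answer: 1957271/10292 ≈ 190.17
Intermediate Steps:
m(q) = -166*q
K(o) = -40 (K(o) = -8*5 = -40)
t(s) = 8 - 40*s
47605/t(T(-5 - 1*1, 12)) - 36673/m(-124) = 47605/(8 - 40*(-5 - 1*1)) - 36673/((-166*(-124))) = 47605/(8 - 40*(-5 - 1)) - 36673/20584 = 47605/(8 - 40*(-6)) - 36673*1/20584 = 47605/(8 + 240) - 1183/664 = 47605/248 - 1183/664 = 1957271/10292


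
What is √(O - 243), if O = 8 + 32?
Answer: I*√203 ≈ 14.248*I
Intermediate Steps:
O = 40
√(O - 243) = √(40 - 243) = √(-203) = I*√203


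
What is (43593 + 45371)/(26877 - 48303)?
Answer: -44482/10713 ≈ -4.1522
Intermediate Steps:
(43593 + 45371)/(26877 - 48303) = 88964/(-21426) = 88964*(-1/21426) = -44482/10713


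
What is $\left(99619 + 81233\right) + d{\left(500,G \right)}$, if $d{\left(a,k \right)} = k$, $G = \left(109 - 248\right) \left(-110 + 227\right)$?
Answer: $164589$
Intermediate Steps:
$G = -16263$ ($G = \left(-139\right) 117 = -16263$)
$\left(99619 + 81233\right) + d{\left(500,G \right)} = \left(99619 + 81233\right) - 16263 = 180852 - 16263 = 164589$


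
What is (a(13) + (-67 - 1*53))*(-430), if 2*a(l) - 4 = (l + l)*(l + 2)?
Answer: -33110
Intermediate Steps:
a(l) = 2 + l*(2 + l) (a(l) = 2 + ((l + l)*(l + 2))/2 = 2 + ((2*l)*(2 + l))/2 = 2 + (2*l*(2 + l))/2 = 2 + l*(2 + l))
(a(13) + (-67 - 1*53))*(-430) = ((2 + 13² + 2*13) + (-67 - 1*53))*(-430) = ((2 + 169 + 26) + (-67 - 53))*(-430) = (197 - 120)*(-430) = 77*(-430) = -33110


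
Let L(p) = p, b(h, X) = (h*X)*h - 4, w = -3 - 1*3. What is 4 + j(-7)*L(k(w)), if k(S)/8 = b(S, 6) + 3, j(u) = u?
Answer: -12036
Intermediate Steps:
w = -6 (w = -3 - 3 = -6)
b(h, X) = -4 + X*h² (b(h, X) = (X*h)*h - 4 = X*h² - 4 = -4 + X*h²)
k(S) = -8 + 48*S² (k(S) = 8*((-4 + 6*S²) + 3) = 8*(-1 + 6*S²) = -8 + 48*S²)
4 + j(-7)*L(k(w)) = 4 - 7*(-8 + 48*(-6)²) = 4 - 7*(-8 + 48*36) = 4 - 7*(-8 + 1728) = 4 - 7*1720 = 4 - 12040 = -12036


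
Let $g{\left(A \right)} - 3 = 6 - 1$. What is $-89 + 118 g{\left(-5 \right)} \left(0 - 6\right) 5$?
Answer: $-28409$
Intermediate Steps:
$g{\left(A \right)} = 8$ ($g{\left(A \right)} = 3 + \left(6 - 1\right) = 3 + 5 = 8$)
$-89 + 118 g{\left(-5 \right)} \left(0 - 6\right) 5 = -89 + 118 \cdot 8 \left(0 - 6\right) 5 = -89 + 118 \cdot 8 \left(-6\right) 5 = -89 + 118 \left(\left(-48\right) 5\right) = -89 + 118 \left(-240\right) = -89 - 28320 = -28409$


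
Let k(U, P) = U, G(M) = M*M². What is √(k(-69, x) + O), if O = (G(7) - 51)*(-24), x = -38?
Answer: I*√7077 ≈ 84.125*I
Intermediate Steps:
G(M) = M³
O = -7008 (O = (7³ - 51)*(-24) = (343 - 51)*(-24) = 292*(-24) = -7008)
√(k(-69, x) + O) = √(-69 - 7008) = √(-7077) = I*√7077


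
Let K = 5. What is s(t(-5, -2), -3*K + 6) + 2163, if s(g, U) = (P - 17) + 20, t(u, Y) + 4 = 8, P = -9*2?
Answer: 2148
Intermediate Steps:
P = -18
t(u, Y) = 4 (t(u, Y) = -4 + 8 = 4)
s(g, U) = -15 (s(g, U) = (-18 - 17) + 20 = -35 + 20 = -15)
s(t(-5, -2), -3*K + 6) + 2163 = -15 + 2163 = 2148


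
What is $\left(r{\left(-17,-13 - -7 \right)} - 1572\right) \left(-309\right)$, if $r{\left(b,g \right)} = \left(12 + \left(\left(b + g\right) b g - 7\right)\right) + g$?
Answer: $1210971$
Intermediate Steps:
$r{\left(b,g \right)} = 5 + g + b g \left(b + g\right)$ ($r{\left(b,g \right)} = \left(12 + \left(b \left(b + g\right) g - 7\right)\right) + g = \left(12 + \left(b g \left(b + g\right) - 7\right)\right) + g = \left(12 + \left(-7 + b g \left(b + g\right)\right)\right) + g = \left(5 + b g \left(b + g\right)\right) + g = 5 + g + b g \left(b + g\right)$)
$\left(r{\left(-17,-13 - -7 \right)} - 1572\right) \left(-309\right) = \left(\left(5 - 6 - 17 \left(-13 - -7\right)^{2} + \left(-13 - -7\right) \left(-17\right)^{2}\right) - 1572\right) \left(-309\right) = \left(\left(5 + \left(-13 + 7\right) - 17 \left(-13 + 7\right)^{2} + \left(-13 + 7\right) 289\right) - 1572\right) \left(-309\right) = \left(\left(5 - 6 - 17 \left(-6\right)^{2} - 1734\right) - 1572\right) \left(-309\right) = \left(\left(5 - 6 - 612 - 1734\right) - 1572\right) \left(-309\right) = \left(-2347 - 1572\right) \left(-309\right) = \left(-3919\right) \left(-309\right) = 1210971$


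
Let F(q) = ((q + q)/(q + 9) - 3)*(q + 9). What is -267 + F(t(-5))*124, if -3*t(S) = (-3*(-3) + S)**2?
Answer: -8861/3 ≈ -2953.7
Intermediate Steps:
t(S) = -(9 + S)**2/3 (t(S) = -(-3*(-3) + S)**2/3 = -(9 + S)**2/3)
F(q) = (-3 + 2*q/(9 + q))*(9 + q) (F(q) = ((2*q)/(9 + q) - 3)*(9 + q) = (2*q/(9 + q) - 3)*(9 + q) = (-3 + 2*q/(9 + q))*(9 + q))
-267 + F(t(-5))*124 = -267 + (-27 - (-1)*(9 - 5)**2/3)*124 = -267 + (-27 - (-1)*4**2/3)*124 = -267 + (-27 - (-1)*16/3)*124 = -267 + (-27 - 1*(-16/3))*124 = -267 + (-27 + 16/3)*124 = -267 - 65/3*124 = -267 - 8060/3 = -8861/3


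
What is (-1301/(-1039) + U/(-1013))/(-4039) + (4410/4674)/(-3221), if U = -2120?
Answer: -11958268304442/10666625035504907 ≈ -0.0011211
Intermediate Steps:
(-1301/(-1039) + U/(-1013))/(-4039) + (4410/4674)/(-3221) = (-1301/(-1039) - 2120/(-1013))/(-4039) + (4410/4674)/(-3221) = (-1301*(-1/1039) - 2120*(-1/1013))*(-1/4039) + (4410*(1/4674))*(-1/3221) = (1301/1039 + 2120/1013)*(-1/4039) + (735/779)*(-1/3221) = (3520593/1052507)*(-1/4039) - 735/2509159 = -3520593/4251075773 - 735/2509159 = -11958268304442/10666625035504907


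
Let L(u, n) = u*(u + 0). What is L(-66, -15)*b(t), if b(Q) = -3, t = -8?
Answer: -13068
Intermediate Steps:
L(u, n) = u**2 (L(u, n) = u*u = u**2)
L(-66, -15)*b(t) = (-66)**2*(-3) = 4356*(-3) = -13068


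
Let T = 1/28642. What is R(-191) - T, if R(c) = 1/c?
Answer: -28833/5470622 ≈ -0.0052705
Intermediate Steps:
T = 1/28642 ≈ 3.4914e-5
R(-191) - T = 1/(-191) - 1*1/28642 = -1/191 - 1/28642 = -28833/5470622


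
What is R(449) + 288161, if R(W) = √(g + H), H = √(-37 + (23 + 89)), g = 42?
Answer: 288161 + √(42 + 5*√3) ≈ 2.8817e+5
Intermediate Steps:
H = 5*√3 (H = √(-37 + 112) = √75 = 5*√3 ≈ 8.6602)
R(W) = √(42 + 5*√3)
R(449) + 288161 = √(42 + 5*√3) + 288161 = 288161 + √(42 + 5*√3)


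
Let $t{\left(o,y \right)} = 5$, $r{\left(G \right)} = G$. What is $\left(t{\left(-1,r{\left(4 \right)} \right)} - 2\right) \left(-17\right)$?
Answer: $-51$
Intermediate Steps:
$\left(t{\left(-1,r{\left(4 \right)} \right)} - 2\right) \left(-17\right) = \left(5 - 2\right) \left(-17\right) = 3 \left(-17\right) = -51$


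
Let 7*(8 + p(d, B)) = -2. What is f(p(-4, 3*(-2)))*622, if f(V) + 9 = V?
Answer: -75262/7 ≈ -10752.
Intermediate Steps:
p(d, B) = -58/7 (p(d, B) = -8 + (1/7)*(-2) = -8 - 2/7 = -58/7)
f(V) = -9 + V
f(p(-4, 3*(-2)))*622 = (-9 - 58/7)*622 = -121/7*622 = -75262/7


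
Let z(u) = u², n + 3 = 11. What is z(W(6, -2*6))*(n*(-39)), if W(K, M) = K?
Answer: -11232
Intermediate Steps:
n = 8 (n = -3 + 11 = 8)
z(W(6, -2*6))*(n*(-39)) = 6²*(8*(-39)) = 36*(-312) = -11232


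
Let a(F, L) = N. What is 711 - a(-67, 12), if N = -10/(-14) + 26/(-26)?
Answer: 4979/7 ≈ 711.29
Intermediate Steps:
N = -2/7 (N = -10*(-1/14) + 26*(-1/26) = 5/7 - 1 = -2/7 ≈ -0.28571)
a(F, L) = -2/7
711 - a(-67, 12) = 711 - 1*(-2/7) = 711 + 2/7 = 4979/7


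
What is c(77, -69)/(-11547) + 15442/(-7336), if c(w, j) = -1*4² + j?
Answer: -12691801/6050628 ≈ -2.0976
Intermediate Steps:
c(w, j) = -16 + j (c(w, j) = -1*16 + j = -16 + j)
c(77, -69)/(-11547) + 15442/(-7336) = (-16 - 69)/(-11547) + 15442/(-7336) = -85*(-1/11547) + 15442*(-1/7336) = 85/11547 - 1103/524 = -12691801/6050628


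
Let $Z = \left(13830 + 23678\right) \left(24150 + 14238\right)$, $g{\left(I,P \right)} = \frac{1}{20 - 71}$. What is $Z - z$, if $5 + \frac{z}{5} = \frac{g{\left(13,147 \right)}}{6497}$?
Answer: $\frac{477092340122768}{331347} \approx 1.4399 \cdot 10^{9}$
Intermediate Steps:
$g{\left(I,P \right)} = - \frac{1}{51}$ ($g{\left(I,P \right)} = \frac{1}{-51} = - \frac{1}{51}$)
$Z = 1439857104$ ($Z = 37508 \cdot 38388 = 1439857104$)
$z = - \frac{8283680}{331347}$ ($z = -25 + 5 \left(- \frac{1}{51 \cdot 6497}\right) = -25 + 5 \left(\left(- \frac{1}{51}\right) \frac{1}{6497}\right) = -25 + 5 \left(- \frac{1}{331347}\right) = -25 - \frac{5}{331347} = - \frac{8283680}{331347} \approx -25.0$)
$Z - z = 1439857104 - - \frac{8283680}{331347} = 1439857104 + \frac{8283680}{331347} = \frac{477092340122768}{331347}$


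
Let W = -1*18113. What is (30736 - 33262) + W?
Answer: -20639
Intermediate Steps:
W = -18113
(30736 - 33262) + W = (30736 - 33262) - 18113 = -2526 - 18113 = -20639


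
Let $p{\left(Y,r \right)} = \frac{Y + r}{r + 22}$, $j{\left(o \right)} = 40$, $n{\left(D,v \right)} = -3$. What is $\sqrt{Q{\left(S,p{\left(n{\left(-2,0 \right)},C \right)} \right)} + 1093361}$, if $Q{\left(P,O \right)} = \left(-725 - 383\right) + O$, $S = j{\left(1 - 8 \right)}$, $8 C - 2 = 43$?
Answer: $\frac{\sqrt{53346733414}}{221} \approx 1045.1$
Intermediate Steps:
$C = \frac{45}{8}$ ($C = \frac{1}{4} + \frac{1}{8} \cdot 43 = \frac{1}{4} + \frac{43}{8} = \frac{45}{8} \approx 5.625$)
$S = 40$
$p{\left(Y,r \right)} = \frac{Y + r}{22 + r}$
$Q{\left(P,O \right)} = -1108 + O$
$\sqrt{Q{\left(S,p{\left(n{\left(-2,0 \right)},C \right)} \right)} + 1093361} = \sqrt{\left(-1108 + \frac{-3 + \frac{45}{8}}{22 + \frac{45}{8}}\right) + 1093361} = \sqrt{\left(-1108 + \frac{1}{\frac{221}{8}} \cdot \frac{21}{8}\right) + 1093361} = \sqrt{\left(-1108 + \frac{8}{221} \cdot \frac{21}{8}\right) + 1093361} = \sqrt{\left(-1108 + \frac{21}{221}\right) + 1093361} = \sqrt{- \frac{244847}{221} + 1093361} = \sqrt{\frac{241387934}{221}} = \frac{\sqrt{53346733414}}{221}$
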